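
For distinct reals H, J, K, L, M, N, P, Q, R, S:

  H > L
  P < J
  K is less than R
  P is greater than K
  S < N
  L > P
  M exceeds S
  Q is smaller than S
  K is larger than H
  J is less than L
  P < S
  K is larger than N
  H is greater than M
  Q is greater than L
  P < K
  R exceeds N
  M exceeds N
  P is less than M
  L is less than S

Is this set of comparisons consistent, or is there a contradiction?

inconsistent

Chaining the given relations yields P < J < L < Q < S < N < M < H < K, so P < K. But one relation states K < P. These cannot both hold.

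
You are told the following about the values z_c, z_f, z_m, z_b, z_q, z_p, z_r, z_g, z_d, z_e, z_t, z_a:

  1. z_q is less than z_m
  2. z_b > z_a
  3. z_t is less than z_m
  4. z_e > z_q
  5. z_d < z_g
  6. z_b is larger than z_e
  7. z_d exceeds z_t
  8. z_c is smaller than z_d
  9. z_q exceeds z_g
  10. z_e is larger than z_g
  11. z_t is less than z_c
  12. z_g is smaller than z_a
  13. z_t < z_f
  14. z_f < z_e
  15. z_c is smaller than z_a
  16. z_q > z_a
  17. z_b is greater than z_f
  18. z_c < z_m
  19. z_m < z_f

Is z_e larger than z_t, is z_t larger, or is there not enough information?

Following the relations from z_t: z_t < z_c < z_d < z_g < z_a < z_q < z_m < z_f < z_e.
So z_e is larger.

z_e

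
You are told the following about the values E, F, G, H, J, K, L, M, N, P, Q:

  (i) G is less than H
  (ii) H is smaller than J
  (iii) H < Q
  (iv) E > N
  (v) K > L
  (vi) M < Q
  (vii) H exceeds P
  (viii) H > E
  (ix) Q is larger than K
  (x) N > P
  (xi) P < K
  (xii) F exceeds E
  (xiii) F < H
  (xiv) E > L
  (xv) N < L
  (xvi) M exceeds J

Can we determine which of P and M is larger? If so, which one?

M

P < N < L < E < F < H < J < M, by transitivity through N, L, E, F, H, J.
So M is larger.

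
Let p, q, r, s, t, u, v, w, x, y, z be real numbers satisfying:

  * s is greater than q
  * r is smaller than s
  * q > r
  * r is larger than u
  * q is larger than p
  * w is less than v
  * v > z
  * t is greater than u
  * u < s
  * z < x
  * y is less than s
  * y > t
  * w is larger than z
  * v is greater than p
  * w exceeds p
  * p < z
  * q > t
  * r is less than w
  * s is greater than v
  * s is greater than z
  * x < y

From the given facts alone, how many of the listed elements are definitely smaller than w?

The elements the relations force below w are u, p, r, z — no chain reaches any other.
That is 4.

4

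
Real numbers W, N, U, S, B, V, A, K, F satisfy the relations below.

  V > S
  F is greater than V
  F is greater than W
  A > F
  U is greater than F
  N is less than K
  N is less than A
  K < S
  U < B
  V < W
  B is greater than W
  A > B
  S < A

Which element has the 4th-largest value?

Piecing the relations together gives one ordering: N < K < S < V < W < F < U < B < A.
The 4th largest is F.

F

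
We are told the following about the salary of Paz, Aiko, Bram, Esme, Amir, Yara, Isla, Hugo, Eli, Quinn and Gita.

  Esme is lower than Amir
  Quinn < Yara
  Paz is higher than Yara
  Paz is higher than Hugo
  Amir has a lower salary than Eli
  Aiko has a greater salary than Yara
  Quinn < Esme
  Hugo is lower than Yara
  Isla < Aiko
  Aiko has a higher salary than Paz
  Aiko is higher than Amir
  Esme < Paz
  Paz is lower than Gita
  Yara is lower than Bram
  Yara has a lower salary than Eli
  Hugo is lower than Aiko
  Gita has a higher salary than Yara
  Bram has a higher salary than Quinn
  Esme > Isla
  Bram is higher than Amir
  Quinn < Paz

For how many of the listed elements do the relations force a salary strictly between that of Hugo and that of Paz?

Chaining upward from Hugo reaches: Yara, Bram, Aiko, Eli, Gita.
Chaining downward from Paz reaches: Isla, Quinn, Esme, Yara.
Strictly between Hugo and Paz are those in both lists: Yara — 1 element.

1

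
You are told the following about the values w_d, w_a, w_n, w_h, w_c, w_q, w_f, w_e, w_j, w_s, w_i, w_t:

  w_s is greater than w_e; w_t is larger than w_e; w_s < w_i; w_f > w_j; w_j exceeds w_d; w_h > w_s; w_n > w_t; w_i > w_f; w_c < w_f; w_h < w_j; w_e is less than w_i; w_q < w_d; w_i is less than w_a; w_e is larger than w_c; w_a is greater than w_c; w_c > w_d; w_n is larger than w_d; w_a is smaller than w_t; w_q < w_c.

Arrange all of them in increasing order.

Each adjacent pair is fixed by a given relation: w_q < w_d; w_d < w_c; w_c < w_e; w_e < w_s; w_s < w_h; w_h < w_j; w_j < w_f; w_f < w_i; w_i < w_a; w_a < w_t; w_t < w_n. Chaining them end to end gives the full order.

w_q < w_d < w_c < w_e < w_s < w_h < w_j < w_f < w_i < w_a < w_t < w_n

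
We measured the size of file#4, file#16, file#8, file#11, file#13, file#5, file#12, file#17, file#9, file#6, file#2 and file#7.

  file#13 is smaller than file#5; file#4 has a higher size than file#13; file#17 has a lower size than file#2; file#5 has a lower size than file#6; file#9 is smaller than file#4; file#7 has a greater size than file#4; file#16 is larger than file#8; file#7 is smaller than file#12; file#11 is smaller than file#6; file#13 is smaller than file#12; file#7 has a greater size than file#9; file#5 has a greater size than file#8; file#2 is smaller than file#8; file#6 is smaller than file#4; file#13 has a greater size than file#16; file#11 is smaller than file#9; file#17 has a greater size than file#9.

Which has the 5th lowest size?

Piecing the relations together gives one ordering: file#11 < file#9 < file#17 < file#2 < file#8 < file#16 < file#13 < file#5 < file#6 < file#4 < file#7 < file#12.
The 5th smallest is file#8.

file#8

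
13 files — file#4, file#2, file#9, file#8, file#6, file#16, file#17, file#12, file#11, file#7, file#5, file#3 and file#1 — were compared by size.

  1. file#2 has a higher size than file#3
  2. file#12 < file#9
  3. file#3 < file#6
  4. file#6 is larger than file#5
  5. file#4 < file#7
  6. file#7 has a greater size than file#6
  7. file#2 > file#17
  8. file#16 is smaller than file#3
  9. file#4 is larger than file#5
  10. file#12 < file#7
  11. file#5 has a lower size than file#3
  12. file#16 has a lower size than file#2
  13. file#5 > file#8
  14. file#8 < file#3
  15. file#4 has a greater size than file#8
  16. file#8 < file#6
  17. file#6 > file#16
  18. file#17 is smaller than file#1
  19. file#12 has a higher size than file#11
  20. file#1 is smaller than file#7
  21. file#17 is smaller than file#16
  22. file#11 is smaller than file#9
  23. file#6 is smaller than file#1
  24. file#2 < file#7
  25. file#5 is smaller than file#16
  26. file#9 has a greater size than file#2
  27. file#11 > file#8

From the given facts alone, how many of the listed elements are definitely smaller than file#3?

From file#3 the given relations immediately reach file#8, file#5, file#16.
From those, file#17 — 4 in total.
No other element is forced below file#3 by the given relations, so the count is 4.

4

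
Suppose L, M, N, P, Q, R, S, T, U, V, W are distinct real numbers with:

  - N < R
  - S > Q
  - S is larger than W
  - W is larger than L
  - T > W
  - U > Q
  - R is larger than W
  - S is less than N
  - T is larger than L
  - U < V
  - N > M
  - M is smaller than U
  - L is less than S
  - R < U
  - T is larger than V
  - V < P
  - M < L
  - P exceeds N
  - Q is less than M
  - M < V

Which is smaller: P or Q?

Q

The relevant relations are Q < M; M < L; L < W; W < S; S < N; N < R; R < U; U < V; V < P.
Chaining these gives Q < M < L < W < S < N < R < U < V < P.
So Q < P; Q is the smaller of the two.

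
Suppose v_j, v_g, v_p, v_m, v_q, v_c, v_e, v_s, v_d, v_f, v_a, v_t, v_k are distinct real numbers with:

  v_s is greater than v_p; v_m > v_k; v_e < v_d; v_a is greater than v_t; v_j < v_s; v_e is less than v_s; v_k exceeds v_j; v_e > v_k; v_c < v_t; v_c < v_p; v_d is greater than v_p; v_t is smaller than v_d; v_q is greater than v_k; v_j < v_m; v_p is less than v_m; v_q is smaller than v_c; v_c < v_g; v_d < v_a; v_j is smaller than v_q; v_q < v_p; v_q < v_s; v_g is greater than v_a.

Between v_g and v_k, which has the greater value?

v_k < v_q and v_q < v_c give v_k < v_c.
Then v_c < v_p extends the chain to v_p.
Then v_p < v_d extends the chain to v_d.
Then v_d < v_a extends the chain to v_a.
With v_a < v_g: v_k < v_q < v_c < v_p < v_d < v_a < v_g.
So v_k < v_g; v_g is the larger of the two.

v_g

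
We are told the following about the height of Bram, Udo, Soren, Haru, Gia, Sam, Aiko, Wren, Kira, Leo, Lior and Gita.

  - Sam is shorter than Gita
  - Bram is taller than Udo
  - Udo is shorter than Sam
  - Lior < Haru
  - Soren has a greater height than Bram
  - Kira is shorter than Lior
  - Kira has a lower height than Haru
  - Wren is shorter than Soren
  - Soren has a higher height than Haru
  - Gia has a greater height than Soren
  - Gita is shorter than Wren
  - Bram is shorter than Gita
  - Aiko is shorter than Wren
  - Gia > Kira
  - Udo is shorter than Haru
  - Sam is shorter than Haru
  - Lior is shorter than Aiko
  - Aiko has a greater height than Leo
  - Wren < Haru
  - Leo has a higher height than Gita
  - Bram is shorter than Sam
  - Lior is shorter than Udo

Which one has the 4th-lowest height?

Bram

Chaining the given pairs: Kira < Lior < Udo < Bram < Sam < Gita < Leo < Aiko < Wren < Haru < Soren < Gia.
The 4th smallest is Bram.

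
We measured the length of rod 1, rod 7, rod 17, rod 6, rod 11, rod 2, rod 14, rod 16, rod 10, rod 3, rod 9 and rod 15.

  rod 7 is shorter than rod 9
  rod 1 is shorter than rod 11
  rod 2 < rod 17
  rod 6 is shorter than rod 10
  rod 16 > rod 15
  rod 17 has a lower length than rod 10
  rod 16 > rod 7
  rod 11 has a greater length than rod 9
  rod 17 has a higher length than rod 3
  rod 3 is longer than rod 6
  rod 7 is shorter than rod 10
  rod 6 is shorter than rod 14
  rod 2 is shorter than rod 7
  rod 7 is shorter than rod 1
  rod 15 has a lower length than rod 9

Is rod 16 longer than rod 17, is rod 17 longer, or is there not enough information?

Following every chain through rod 17: above rod 17 we get rod 10; below rod 17 we get rod 6, rod 3, rod 2.
rod 16 is not reached, and no chain runs the other way from rod 16 to rod 17.
So the given relations leave the order of rod 17 and rod 16 undetermined.

undetermined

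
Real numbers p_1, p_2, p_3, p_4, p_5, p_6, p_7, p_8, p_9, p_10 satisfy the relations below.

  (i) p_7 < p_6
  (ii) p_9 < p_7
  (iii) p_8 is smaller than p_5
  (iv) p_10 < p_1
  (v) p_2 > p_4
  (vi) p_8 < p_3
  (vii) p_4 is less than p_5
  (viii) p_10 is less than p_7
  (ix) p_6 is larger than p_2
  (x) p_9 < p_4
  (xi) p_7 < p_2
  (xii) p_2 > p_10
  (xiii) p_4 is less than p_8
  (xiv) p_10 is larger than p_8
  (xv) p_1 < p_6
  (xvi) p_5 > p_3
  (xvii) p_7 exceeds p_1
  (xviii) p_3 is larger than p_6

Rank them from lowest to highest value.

Nothing is placed below p_9, so it is least; from there p_9 < p_4; p_4 < p_8; p_8 < p_10; p_10 < p_1; p_1 < p_7; p_7 < p_2; p_2 < p_6; p_6 < p_3; p_3 < p_5, each given directly.

p_9 < p_4 < p_8 < p_10 < p_1 < p_7 < p_2 < p_6 < p_3 < p_5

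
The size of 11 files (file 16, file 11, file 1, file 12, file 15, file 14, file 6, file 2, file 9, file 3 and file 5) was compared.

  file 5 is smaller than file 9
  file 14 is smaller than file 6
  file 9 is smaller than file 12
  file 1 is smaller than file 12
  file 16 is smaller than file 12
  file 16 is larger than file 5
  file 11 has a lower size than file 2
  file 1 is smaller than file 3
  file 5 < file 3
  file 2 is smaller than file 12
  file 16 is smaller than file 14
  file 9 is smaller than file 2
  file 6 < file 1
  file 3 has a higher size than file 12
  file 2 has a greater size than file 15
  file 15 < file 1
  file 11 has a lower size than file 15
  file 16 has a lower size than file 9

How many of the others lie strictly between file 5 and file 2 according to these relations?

2

The relations place file 5 below file 2. An element lies strictly between them when it is forced above file 5 and also forced below file 2.
Above file 5: {file 16, file 14, file 9, file 6, file 1, file 12, file 3}. Below file 2: {file 16, file 11, file 9, file 15}.
Intersection: {file 16, file 9} — 2.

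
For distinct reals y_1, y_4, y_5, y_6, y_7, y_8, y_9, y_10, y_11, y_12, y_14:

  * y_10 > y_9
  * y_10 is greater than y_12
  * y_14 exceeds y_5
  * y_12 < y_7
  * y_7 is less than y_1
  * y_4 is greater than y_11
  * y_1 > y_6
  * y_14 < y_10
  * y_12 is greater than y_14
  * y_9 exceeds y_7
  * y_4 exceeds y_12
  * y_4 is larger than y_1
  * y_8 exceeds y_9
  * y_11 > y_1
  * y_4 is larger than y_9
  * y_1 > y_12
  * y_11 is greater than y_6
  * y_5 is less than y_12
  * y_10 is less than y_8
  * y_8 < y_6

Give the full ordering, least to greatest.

y_5 < y_14 < y_12 < y_7 < y_9 < y_10 < y_8 < y_6 < y_1 < y_11 < y_4

Nothing is placed below y_5, so it is least; from there y_5 < y_14; y_14 < y_12; y_12 < y_7; y_7 < y_9; y_9 < y_10; y_10 < y_8; y_8 < y_6; y_6 < y_1; y_1 < y_11; y_11 < y_4, each given directly.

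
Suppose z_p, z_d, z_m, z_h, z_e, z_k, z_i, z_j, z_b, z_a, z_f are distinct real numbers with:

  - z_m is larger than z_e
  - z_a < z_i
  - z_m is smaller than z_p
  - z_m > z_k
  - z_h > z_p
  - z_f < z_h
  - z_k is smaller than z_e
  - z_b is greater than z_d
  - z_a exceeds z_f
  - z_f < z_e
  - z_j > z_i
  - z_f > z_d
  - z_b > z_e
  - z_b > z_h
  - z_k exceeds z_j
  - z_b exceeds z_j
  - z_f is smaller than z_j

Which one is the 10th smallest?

Piecing the relations together gives one ordering: z_d < z_f < z_a < z_i < z_j < z_k < z_e < z_m < z_p < z_h < z_b.
Counting 10 from the smallest end gives z_h.

z_h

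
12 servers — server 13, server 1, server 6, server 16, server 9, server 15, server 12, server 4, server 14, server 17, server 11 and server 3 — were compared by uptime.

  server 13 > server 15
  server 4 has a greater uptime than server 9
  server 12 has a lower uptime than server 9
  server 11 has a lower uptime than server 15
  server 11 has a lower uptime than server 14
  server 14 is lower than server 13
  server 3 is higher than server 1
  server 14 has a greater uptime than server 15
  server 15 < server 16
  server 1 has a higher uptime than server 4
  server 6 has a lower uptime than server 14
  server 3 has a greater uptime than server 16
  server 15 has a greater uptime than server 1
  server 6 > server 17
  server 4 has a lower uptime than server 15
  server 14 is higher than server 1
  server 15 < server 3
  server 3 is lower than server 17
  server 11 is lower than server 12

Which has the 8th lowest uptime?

The consecutive relations fix a unique order: server 11 < server 12 < server 9 < server 4 < server 1 < server 15 < server 16 < server 3 < server 17 < server 6 < server 14 < server 13.
Counting 8 from the smallest end gives server 3.

server 3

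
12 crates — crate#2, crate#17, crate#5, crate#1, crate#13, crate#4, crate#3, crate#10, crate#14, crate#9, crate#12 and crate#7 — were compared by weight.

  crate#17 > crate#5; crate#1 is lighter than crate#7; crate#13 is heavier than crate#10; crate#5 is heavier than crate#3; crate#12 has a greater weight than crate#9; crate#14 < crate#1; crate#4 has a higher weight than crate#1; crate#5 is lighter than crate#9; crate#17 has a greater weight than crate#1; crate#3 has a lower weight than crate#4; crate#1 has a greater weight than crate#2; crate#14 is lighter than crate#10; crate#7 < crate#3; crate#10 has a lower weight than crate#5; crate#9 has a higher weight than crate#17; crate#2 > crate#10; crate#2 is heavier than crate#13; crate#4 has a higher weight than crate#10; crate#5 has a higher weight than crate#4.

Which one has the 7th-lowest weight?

crate#3

Chaining the given pairs: crate#14 < crate#10 < crate#13 < crate#2 < crate#1 < crate#7 < crate#3 < crate#4 < crate#5 < crate#17 < crate#9 < crate#12.
The 7th smallest is crate#3.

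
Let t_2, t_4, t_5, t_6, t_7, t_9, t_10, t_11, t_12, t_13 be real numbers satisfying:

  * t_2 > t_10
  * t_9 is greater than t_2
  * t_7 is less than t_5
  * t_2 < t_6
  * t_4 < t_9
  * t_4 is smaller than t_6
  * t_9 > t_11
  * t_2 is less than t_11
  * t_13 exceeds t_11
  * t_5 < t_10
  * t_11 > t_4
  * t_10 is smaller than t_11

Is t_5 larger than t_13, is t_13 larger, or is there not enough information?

t_13

Chaining the given relations: t_5 < t_10 < t_2 < t_11 < t_13.
So t_13 is larger.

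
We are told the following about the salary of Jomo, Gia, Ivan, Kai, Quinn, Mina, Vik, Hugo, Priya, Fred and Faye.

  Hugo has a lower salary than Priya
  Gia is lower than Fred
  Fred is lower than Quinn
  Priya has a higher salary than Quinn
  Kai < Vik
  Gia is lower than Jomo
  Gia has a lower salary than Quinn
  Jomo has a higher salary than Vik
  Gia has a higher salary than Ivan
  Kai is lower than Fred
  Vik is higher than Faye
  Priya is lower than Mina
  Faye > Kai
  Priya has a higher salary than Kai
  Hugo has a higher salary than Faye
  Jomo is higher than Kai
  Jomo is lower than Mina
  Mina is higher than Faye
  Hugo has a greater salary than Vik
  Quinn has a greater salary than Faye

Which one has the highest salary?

Mina

Chaining downward from Mina: directly below it, Faye, Jomo, Priya; then Kai, Gia, Vik, Hugo, Quinn; then Ivan, Fred.
That covers every other element, and nothing is given above Mina, so Mina is the highest salary.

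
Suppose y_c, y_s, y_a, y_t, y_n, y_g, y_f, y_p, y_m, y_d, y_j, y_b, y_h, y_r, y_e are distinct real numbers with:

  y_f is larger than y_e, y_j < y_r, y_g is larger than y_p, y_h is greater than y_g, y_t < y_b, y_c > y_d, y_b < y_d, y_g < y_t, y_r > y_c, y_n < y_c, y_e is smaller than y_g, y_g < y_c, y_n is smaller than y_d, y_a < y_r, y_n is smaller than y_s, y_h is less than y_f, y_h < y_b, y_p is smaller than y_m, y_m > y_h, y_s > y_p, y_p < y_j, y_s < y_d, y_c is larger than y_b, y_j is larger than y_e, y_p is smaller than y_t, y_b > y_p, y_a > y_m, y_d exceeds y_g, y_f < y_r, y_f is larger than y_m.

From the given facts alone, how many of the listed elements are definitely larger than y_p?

From y_p the given relations immediately reach y_g, y_s, y_m, y_t, y_b, y_j.
From those, y_h, y_a, y_d, y_f, y_c, y_r — 12 in total.
No other element is forced above y_p by the given relations, so the count is 12.

12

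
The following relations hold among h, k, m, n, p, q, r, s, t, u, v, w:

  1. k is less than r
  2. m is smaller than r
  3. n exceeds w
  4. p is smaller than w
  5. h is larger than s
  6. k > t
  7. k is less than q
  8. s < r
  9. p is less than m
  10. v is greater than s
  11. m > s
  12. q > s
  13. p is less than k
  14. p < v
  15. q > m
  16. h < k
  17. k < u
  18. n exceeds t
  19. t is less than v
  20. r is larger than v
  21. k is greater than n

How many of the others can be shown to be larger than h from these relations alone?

The elements the relations force above h are k, u, q, r — no chain reaches any other.
That is 4.

4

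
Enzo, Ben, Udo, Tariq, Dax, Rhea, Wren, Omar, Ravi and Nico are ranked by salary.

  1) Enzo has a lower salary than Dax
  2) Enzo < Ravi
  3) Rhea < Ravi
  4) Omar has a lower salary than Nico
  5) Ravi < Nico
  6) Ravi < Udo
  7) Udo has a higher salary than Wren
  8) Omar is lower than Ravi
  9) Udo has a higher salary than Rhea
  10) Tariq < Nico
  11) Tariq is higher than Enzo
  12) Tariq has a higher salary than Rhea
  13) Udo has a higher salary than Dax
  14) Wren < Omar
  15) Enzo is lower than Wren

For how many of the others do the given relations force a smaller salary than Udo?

6

From Udo the given relations immediately reach Rhea, Wren, Ravi, Dax.
From those, Enzo, Omar — 6 in total.
No other element is forced below Udo by the given relations, so the count is 6.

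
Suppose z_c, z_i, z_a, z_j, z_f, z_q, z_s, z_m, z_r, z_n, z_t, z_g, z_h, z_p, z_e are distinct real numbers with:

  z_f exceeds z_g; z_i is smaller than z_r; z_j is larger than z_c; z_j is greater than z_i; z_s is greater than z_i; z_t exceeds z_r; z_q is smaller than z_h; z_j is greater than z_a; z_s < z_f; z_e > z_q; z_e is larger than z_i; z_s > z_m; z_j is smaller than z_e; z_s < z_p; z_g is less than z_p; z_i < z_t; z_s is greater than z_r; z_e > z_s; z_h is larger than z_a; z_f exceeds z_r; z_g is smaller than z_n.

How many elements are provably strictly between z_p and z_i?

Chaining upward from z_i reaches: z_r, z_j, z_s, z_e, z_t, z_f.
Chaining downward from z_p reaches: z_m, z_g, z_r, z_s.
Strictly between z_i and z_p are those in both lists: z_r, z_s — 2 elements.

2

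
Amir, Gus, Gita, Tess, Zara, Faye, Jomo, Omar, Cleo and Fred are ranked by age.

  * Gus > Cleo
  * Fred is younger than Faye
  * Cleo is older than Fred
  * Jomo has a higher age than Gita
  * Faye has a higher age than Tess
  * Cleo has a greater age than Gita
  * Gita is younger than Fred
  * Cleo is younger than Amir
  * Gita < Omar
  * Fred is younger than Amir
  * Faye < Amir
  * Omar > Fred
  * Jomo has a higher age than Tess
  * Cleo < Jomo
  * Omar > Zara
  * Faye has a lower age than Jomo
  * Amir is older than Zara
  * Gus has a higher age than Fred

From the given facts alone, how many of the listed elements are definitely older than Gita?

7

Directly above Gita: Fred, Cleo, Jomo, Omar.
One step further: Gus, Faye, Amir (7 so far).
No other element is forced above Gita by the given relations, so the count is 7.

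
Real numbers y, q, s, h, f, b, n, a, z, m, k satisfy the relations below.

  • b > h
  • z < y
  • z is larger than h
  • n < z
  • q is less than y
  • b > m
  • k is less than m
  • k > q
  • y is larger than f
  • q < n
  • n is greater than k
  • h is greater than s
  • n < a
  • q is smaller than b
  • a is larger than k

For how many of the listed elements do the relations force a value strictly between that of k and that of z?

1

Chaining upward from k reaches: m, n, y, a, b.
Chaining downward from z reaches: q, s, n, h.
Strictly between k and z are those in both lists: n — 1 element.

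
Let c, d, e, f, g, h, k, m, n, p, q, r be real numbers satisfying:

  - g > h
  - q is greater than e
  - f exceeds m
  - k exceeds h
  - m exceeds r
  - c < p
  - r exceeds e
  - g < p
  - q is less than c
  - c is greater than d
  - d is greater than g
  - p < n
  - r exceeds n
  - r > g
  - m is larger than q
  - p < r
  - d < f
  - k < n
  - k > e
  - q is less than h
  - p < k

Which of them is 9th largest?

Chaining the given pairs: e < q < h < g < d < c < p < k < n < r < m < f.
The 9th largest is g.

g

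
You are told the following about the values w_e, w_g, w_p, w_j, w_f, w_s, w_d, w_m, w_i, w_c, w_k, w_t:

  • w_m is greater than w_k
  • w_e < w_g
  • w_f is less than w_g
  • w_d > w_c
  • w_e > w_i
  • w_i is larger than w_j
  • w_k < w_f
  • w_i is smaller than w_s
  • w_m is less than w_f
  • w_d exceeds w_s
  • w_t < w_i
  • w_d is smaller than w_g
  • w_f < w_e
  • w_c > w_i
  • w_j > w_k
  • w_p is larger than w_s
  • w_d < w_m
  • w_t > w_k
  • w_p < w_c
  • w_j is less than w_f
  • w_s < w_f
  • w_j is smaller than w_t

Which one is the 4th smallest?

The consecutive relations fix a unique order: w_k < w_j < w_t < w_i < w_s < w_p < w_c < w_d < w_m < w_f < w_e < w_g.
Counting 4 from the smallest end gives w_i.

w_i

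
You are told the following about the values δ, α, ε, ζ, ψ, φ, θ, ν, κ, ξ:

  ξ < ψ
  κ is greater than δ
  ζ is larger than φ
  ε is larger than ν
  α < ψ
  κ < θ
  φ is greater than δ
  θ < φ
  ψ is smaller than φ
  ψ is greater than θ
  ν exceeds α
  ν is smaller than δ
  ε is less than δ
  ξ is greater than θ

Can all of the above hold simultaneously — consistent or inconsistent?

The single ordering α < ν < ε < δ < κ < θ < ξ < ψ < φ < ζ satisfies every listed relation, so no contradiction arises.

consistent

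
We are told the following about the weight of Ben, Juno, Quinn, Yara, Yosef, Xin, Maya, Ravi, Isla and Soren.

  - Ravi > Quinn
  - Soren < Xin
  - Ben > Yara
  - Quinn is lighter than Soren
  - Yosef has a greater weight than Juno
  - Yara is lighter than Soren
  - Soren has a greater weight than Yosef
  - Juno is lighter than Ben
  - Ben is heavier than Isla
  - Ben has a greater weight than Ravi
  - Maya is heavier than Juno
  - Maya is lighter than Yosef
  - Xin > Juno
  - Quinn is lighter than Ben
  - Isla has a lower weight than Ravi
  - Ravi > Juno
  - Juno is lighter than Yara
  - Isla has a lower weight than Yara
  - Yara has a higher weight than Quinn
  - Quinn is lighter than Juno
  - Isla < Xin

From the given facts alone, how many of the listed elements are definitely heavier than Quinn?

Directly above Quinn: Juno, Yara, Soren, Ravi, Ben.
One step further: Maya, Yosef, Xin (8 so far).
No other element is forced above Quinn by the given relations, so the count is 8.

8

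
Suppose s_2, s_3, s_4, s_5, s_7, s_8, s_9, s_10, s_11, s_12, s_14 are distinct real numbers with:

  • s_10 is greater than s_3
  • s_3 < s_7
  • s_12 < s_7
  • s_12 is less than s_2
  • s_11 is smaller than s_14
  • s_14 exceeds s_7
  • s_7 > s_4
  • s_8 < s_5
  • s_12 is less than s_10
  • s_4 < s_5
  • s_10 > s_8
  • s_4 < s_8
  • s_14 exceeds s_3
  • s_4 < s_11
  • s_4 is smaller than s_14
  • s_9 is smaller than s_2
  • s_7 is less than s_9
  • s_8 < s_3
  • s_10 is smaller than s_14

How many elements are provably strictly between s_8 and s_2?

3

The relations place s_8 below s_2. An element lies strictly between them when it is forced above s_8 and also forced below s_2.
Above s_8: {s_5, s_3, s_7, s_9, s_10, s_14}. Below s_2: {s_12, s_4, s_3, s_7, s_9}.
Intersection: {s_3, s_7, s_9} — 3.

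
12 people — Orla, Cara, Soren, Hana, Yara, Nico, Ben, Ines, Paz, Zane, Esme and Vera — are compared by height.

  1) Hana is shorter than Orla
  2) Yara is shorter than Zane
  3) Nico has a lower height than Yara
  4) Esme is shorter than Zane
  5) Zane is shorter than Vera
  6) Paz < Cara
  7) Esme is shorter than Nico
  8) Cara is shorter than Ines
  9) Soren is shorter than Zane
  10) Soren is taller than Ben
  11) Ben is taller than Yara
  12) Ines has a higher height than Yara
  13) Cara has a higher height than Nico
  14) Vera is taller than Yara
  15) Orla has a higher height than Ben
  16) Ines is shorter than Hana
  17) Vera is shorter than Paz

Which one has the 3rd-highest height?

Piecing the relations together gives one ordering: Esme < Nico < Yara < Ben < Soren < Zane < Vera < Paz < Cara < Ines < Hana < Orla.
The 3rd largest is Ines.

Ines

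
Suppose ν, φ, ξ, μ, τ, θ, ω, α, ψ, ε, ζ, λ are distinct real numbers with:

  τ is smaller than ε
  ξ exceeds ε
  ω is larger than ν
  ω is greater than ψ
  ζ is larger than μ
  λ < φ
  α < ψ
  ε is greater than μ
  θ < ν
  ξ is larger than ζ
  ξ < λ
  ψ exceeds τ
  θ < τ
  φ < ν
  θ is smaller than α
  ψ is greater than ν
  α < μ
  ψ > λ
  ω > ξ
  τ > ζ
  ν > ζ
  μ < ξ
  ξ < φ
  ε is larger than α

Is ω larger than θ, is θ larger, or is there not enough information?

θ < α and α < μ give θ < μ.
Then μ < ζ extends the chain to ζ.
With ζ < τ: θ < α < μ < ζ < τ.
Then τ < ε extends the chain to ε.
Then ε < ξ extends the chain to ξ.
Then ξ < φ extends the chain to φ.
With φ < ν: θ < α < μ < ζ < τ < ε < ξ < φ < ν.
With ν < ψ: θ < α < μ < ζ < τ < ε < ξ < φ < ν < ψ.
With ψ < ω: θ < α < μ < ζ < τ < ε < ξ < φ < ν < ψ < ω.
So ω is larger.

ω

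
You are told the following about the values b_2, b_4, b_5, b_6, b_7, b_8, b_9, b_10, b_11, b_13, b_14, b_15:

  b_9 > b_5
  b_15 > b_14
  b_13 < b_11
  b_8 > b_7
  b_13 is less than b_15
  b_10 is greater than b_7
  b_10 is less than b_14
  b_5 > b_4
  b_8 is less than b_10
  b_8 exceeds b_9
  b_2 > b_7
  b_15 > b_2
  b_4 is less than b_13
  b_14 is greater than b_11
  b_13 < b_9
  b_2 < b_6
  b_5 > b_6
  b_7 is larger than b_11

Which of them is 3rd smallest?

b_11

Chaining the given pairs: b_4 < b_13 < b_11 < b_7 < b_2 < b_6 < b_5 < b_9 < b_8 < b_10 < b_14 < b_15.
Counting 3 from the smallest end gives b_11.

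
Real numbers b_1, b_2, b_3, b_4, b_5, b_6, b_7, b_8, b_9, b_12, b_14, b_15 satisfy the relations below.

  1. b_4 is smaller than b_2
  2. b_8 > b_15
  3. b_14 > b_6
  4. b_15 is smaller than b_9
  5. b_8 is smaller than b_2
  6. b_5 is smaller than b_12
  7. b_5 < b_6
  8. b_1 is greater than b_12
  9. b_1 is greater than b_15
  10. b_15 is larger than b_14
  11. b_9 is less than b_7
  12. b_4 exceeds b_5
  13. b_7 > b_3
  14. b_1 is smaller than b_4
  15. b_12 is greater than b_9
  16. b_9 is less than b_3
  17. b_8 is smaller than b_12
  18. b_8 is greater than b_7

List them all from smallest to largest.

The consecutive links are each given: b_5 < b_6; b_6 < b_14; b_14 < b_15; b_15 < b_9; b_9 < b_3; b_3 < b_7; b_7 < b_8; b_8 < b_12; b_12 < b_1; b_1 < b_4; b_4 < b_2.

b_5 < b_6 < b_14 < b_15 < b_9 < b_3 < b_7 < b_8 < b_12 < b_1 < b_4 < b_2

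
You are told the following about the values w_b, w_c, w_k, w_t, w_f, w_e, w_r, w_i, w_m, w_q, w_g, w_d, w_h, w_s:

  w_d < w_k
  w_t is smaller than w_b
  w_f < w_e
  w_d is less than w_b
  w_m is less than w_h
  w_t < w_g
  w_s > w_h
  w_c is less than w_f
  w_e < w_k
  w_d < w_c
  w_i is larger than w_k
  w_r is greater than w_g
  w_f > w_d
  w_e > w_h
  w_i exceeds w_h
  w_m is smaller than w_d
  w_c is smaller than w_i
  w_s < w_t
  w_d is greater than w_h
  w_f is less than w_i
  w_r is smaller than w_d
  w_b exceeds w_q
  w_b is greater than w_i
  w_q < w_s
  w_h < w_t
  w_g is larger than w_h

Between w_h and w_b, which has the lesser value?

w_h

Following the relations from w_h: w_h < w_s < w_t < w_g < w_r < w_d < w_c < w_f < w_e < w_k < w_i < w_b.
So w_h < w_b; w_h is the smaller of the two.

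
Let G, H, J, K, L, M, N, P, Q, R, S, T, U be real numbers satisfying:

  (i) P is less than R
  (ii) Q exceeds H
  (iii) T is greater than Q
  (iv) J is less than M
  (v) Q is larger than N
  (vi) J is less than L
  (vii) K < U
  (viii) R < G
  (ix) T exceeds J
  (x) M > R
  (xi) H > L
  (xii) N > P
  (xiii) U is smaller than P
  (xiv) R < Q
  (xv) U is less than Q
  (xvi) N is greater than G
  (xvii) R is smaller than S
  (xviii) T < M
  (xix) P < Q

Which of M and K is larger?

The relevant relations are K < U; U < P; P < N; N < Q; Q < T; T < M.
Chaining these gives K < U < P < N < Q < T < M.
So K < M; M is the larger of the two.

M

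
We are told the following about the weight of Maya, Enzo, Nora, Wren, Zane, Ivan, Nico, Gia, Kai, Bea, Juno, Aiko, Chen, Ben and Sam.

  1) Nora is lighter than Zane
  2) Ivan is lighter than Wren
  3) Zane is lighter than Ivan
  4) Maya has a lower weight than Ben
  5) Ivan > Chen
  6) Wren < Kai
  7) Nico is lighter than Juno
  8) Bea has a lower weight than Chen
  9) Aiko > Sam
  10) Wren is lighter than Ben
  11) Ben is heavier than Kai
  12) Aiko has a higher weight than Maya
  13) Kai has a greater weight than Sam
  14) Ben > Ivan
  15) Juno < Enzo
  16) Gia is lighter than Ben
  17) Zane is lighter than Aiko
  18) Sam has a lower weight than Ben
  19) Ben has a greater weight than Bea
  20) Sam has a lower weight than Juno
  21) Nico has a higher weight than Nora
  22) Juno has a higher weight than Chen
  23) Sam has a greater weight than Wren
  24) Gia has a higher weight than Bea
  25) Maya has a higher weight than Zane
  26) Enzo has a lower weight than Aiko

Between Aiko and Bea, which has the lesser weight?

Bea < Chen and Chen < Ivan give Bea < Ivan.
With Ivan < Wren: Bea < Chen < Ivan < Wren.
With Wren < Sam: Bea < Chen < Ivan < Wren < Sam.
Then Sam < Juno extends the chain to Juno.
With Juno < Enzo: Bea < Chen < Ivan < Wren < Sam < Juno < Enzo.
With Enzo < Aiko: Bea < Chen < Ivan < Wren < Sam < Juno < Enzo < Aiko.
So Bea < Aiko; Bea is the lighter of the two.

Bea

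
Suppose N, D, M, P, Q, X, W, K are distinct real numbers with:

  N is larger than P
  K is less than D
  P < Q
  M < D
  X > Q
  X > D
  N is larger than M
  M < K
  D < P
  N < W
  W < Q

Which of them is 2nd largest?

Q

Chaining the given pairs: M < K < D < P < N < W < Q < X.
The 2nd largest is Q.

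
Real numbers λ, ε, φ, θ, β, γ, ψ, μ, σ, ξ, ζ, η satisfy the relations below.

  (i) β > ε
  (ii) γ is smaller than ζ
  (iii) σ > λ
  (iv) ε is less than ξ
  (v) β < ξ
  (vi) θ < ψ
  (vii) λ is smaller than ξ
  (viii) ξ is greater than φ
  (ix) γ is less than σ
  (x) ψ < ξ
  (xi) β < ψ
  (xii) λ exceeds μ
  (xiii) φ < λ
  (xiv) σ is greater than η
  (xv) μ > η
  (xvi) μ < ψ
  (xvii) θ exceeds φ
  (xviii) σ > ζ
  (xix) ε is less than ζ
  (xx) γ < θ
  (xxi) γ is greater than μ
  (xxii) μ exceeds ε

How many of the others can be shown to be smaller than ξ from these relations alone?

9

The elements the relations force below ξ are η, φ, ε, μ, γ, λ, θ, β, ψ — no chain reaches any other.
That is 9.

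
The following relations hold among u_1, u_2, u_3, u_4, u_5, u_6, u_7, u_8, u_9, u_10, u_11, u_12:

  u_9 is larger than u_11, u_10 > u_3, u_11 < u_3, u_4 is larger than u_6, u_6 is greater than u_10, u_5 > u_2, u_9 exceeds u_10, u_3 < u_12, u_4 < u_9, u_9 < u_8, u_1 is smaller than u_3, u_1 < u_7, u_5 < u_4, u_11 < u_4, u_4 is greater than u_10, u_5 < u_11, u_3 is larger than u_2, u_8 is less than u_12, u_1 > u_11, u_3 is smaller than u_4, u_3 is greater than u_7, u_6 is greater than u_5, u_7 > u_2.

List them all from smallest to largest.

Each adjacent pair is fixed by a given relation: u_2 < u_5; u_5 < u_11; u_11 < u_1; u_1 < u_7; u_7 < u_3; u_3 < u_10; u_10 < u_6; u_6 < u_4; u_4 < u_9; u_9 < u_8; u_8 < u_12. Chaining them end to end gives the full order.

u_2 < u_5 < u_11 < u_1 < u_7 < u_3 < u_10 < u_6 < u_4 < u_9 < u_8 < u_12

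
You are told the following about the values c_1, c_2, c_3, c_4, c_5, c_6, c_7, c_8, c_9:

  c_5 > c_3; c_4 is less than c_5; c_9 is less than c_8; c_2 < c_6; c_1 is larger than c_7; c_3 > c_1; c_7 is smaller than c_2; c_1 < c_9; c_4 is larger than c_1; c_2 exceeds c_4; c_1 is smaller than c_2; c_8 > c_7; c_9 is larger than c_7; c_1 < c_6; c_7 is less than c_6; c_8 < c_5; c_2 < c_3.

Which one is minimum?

Chaining upward from c_7: directly above it, c_1, c_9, c_2, c_6, c_8; then c_4, c_3, c_5.
That covers every other element, and nothing is given below c_7, so c_7 is the minimum.

c_7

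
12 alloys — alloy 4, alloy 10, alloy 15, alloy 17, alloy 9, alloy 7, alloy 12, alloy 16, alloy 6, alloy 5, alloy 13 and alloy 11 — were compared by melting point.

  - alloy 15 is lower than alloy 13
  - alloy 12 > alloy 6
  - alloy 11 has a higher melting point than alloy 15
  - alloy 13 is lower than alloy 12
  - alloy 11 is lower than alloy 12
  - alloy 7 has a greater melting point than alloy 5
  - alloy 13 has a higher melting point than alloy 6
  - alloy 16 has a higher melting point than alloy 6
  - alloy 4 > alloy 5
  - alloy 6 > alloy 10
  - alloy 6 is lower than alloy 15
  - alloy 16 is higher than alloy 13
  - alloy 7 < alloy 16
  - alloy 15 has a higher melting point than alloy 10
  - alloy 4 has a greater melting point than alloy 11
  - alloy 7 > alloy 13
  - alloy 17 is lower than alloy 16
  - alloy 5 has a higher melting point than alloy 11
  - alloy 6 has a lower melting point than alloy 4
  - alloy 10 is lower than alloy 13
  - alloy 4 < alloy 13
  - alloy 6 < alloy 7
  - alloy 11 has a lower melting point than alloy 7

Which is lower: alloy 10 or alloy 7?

alloy 10

alloy 10 < alloy 6 < alloy 15 < alloy 11 < alloy 5 < alloy 4 < alloy 13 < alloy 7, by transitivity through alloy 6, alloy 15, alloy 11, alloy 5, alloy 4, alloy 13.
So alloy 10 < alloy 7; alloy 10 is the lower of the two.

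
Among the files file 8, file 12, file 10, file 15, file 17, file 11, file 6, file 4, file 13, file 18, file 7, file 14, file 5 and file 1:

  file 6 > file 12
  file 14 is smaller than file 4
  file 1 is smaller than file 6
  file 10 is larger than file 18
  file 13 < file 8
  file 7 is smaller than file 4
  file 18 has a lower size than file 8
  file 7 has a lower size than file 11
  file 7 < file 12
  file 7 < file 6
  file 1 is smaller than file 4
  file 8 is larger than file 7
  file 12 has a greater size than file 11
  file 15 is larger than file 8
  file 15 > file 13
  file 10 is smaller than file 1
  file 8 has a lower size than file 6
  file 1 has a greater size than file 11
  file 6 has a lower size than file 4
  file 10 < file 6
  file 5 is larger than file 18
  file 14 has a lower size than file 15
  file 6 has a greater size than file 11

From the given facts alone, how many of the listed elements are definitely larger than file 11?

From file 11 the given relations immediately reach file 12, file 1, file 6.
From those, file 4 — 4 in total.
No other element is forced above file 11 by the given relations, so the count is 4.

4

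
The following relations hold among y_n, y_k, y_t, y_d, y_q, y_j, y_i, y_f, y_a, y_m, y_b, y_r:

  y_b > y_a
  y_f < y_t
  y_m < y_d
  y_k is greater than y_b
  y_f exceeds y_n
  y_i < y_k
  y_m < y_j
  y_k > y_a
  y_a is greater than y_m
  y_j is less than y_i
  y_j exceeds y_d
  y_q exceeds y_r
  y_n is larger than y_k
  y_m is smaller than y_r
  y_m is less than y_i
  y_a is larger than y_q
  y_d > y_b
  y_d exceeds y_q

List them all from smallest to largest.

y_m < y_r < y_q < y_a < y_b < y_d < y_j < y_i < y_k < y_n < y_f < y_t

Each adjacent pair is fixed by a given relation: y_m < y_r; y_r < y_q; y_q < y_a; y_a < y_b; y_b < y_d; y_d < y_j; y_j < y_i; y_i < y_k; y_k < y_n; y_n < y_f; y_f < y_t. Chaining them end to end gives the full order.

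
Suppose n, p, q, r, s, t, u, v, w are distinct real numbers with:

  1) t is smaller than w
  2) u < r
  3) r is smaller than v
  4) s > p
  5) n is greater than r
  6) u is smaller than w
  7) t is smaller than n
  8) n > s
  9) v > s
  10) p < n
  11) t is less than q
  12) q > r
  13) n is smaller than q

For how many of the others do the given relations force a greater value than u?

5

From u the given relations immediately reach r, w.
From those, v, n, q — 5 in total.
Nothing else is reachable above u; 5 in all.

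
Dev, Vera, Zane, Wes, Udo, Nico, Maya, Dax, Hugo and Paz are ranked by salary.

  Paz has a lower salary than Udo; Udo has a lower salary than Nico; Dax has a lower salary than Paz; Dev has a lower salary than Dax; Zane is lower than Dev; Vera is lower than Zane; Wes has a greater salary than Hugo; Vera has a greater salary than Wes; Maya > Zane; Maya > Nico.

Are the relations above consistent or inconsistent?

Every relation is compatible with Hugo < Wes < Vera < Zane < Dev < Dax < Paz < Udo < Nico < Maya; the set is consistent.

consistent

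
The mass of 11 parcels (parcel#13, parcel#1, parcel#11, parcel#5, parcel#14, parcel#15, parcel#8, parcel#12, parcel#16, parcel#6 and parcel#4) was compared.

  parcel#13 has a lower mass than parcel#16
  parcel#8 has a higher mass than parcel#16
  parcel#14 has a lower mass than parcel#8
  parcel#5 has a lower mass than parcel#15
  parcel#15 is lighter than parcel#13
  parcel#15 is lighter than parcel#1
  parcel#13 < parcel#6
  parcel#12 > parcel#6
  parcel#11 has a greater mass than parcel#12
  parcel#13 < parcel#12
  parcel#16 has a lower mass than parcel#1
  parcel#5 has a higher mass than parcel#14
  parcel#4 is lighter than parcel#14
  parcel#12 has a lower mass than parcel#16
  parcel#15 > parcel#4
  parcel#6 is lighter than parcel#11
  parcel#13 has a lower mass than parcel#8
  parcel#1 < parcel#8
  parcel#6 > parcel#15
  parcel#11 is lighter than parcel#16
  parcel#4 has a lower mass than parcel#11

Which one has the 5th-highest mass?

The consecutive relations fix a unique order: parcel#4 < parcel#14 < parcel#5 < parcel#15 < parcel#13 < parcel#6 < parcel#12 < parcel#11 < parcel#16 < parcel#1 < parcel#8.
Counting 5 from the largest end gives parcel#12.

parcel#12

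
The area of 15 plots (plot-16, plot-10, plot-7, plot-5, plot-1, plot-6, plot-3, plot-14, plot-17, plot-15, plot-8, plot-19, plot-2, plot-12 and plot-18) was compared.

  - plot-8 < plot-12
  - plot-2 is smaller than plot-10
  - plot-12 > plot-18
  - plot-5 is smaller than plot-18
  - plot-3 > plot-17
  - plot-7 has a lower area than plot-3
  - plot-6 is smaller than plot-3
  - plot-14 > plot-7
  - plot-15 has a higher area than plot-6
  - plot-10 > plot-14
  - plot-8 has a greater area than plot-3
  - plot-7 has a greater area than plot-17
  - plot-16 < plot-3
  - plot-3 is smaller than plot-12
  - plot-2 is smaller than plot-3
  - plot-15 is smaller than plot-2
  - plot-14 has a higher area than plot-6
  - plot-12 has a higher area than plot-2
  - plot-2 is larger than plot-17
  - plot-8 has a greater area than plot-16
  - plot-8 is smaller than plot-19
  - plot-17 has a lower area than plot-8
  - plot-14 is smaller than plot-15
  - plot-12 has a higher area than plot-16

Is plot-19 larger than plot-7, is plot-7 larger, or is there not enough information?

Link the given pairs in sequence: plot-7 < plot-14; plot-14 < plot-15; plot-15 < plot-2; plot-2 < plot-3; plot-3 < plot-8; plot-8 < plot-19.
Together: plot-7 < plot-14 < plot-15 < plot-2 < plot-3 < plot-8 < plot-19.
So plot-19 is larger.

plot-19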